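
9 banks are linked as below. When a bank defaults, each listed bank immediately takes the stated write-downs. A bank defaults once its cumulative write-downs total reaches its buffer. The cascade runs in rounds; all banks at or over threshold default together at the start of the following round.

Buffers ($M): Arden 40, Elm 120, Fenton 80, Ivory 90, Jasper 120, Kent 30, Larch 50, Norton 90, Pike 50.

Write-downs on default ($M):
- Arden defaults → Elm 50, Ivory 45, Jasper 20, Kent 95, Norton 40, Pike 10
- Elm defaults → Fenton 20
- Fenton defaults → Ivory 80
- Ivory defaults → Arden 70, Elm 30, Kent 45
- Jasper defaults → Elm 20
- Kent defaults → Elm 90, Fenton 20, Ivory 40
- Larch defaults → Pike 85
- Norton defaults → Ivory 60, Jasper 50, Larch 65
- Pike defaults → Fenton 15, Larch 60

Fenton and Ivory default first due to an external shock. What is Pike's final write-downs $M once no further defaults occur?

Round 1 — Fenton, Ivory default (initial).
  Arden: +70 → 70 ≥ 40
  Elm: +30 → 30 < 120
  Kent: +45 → 45 ≥ 30
Round 2 — Arden, Kent default.
  Elm: +50+90 → 170 ≥ 120
  Jasper: +20 → 20 < 120
  Norton: +40 → 40 < 90
  Pike: +10 → 10 < 50
Round 3 — Elm defaults.
No further defaults.

10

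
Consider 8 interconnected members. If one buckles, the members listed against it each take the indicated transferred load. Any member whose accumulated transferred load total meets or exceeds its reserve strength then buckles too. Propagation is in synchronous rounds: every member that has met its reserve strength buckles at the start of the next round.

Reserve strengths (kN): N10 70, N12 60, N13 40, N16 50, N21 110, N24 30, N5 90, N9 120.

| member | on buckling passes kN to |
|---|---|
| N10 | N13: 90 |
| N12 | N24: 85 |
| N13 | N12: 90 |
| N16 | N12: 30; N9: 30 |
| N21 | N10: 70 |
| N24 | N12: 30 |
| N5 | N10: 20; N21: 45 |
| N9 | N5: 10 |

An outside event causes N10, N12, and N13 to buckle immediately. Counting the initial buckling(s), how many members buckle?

4

Round 1 — N10, N12, N13 buckle (initial).
  N24: +85 → 85 ≥ 30
Round 2 — N24 buckles.
No further bucklings.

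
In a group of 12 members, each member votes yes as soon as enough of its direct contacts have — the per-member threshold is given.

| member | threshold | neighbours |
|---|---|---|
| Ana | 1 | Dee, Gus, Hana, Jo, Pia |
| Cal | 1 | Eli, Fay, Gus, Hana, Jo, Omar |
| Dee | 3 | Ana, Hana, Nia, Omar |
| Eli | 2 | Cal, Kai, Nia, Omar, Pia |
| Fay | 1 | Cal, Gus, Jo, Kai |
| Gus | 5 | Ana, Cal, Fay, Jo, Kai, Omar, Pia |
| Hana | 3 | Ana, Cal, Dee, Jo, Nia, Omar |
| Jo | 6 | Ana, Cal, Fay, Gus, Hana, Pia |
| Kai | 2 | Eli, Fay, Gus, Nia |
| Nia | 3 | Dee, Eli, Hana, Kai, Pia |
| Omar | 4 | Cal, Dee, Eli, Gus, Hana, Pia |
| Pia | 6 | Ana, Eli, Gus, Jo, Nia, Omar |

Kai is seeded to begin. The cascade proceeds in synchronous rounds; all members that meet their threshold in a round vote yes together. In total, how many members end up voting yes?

Round 1 — Kai votes yes (initial).
Round 2 — checking thresholds:
  Eli: 1 of 5 neighbours < 2, below threshold.
  Fay: 1 of 4 neighbours ≥ 1, votes yes.
  Gus: 1 of 7 neighbours < 5, below threshold.
  Nia: 1 of 5 neighbours < 3, below threshold.
Round 3 — checking thresholds:
  Cal: 1 of 6 neighbours ≥ 1, votes yes.
  Eli: 1 of 5 neighbours < 2, below threshold.
  Gus: 2 of 7 neighbours < 5, below threshold.
  Jo: 1 of 6 neighbours < 6, below threshold.
  Nia: 1 of 5 neighbours < 3, below threshold.
Round 4 — checking thresholds:
  Eli: 2 of 5 neighbours ≥ 2, votes yes.
  Gus: 3 of 7 neighbours < 5, below threshold.
  Hana: 1 of 6 neighbours < 3, below threshold.
  Jo: 2 of 6 neighbours < 6, below threshold.
  Nia: 1 of 5 neighbours < 3, below threshold.
  Omar: 1 of 6 neighbours < 4, below threshold.
Round 5 — no new yes votes; cascade stops.

4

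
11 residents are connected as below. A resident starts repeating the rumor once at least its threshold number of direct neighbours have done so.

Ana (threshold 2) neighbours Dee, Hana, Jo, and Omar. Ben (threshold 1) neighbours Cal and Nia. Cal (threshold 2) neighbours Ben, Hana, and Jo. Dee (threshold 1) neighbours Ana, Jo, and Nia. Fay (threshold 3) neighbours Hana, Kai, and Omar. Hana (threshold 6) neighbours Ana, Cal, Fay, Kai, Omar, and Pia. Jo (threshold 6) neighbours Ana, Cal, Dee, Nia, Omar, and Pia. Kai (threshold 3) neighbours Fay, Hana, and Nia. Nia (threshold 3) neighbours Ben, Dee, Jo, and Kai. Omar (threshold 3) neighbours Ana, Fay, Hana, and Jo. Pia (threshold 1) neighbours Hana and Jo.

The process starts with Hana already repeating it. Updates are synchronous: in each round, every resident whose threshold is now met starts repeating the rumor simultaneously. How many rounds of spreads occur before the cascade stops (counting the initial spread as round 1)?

2

Round 1 — Hana starts repeating the rumor (initial).
Round 2 — checking thresholds:
  Ana: 1 of 4 neighbours < 2, not yet.
  Cal: 1 of 3 neighbours < 2, not yet.
  Fay: 1 of 3 neighbours < 3, not yet.
  Kai: 1 of 3 neighbours < 3, not yet.
  Omar: 1 of 4 neighbours < 3, not yet.
  Pia: 1 of 2 neighbours ≥ 1, starts repeating the rumor.
Round 3 — no new spreads; cascade stops.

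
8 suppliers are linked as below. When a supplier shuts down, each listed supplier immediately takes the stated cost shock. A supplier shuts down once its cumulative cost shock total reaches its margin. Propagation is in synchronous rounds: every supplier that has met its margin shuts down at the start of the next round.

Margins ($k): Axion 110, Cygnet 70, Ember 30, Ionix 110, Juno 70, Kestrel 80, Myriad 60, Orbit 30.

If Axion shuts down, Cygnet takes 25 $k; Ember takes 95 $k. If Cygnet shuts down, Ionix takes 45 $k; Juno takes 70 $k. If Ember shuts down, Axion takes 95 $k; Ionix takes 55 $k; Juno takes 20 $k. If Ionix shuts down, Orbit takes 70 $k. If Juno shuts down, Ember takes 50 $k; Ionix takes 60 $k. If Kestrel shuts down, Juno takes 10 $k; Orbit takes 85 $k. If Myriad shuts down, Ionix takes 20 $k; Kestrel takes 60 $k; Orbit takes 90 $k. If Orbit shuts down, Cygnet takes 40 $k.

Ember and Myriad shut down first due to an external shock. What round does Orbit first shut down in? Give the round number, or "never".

Round 1 — Ember, Myriad shut down (initial).
  Axion: +95 → 95 < 110
  Ionix: +55+20 → 75 < 110
  Juno: +20 → 20 < 70
  Kestrel: +60 → 60 < 80
  Orbit: +90 → 90 ≥ 30
Round 2 — Orbit shuts down.
  Cygnet: +40 → 40 < 70
No further shutdowns.

2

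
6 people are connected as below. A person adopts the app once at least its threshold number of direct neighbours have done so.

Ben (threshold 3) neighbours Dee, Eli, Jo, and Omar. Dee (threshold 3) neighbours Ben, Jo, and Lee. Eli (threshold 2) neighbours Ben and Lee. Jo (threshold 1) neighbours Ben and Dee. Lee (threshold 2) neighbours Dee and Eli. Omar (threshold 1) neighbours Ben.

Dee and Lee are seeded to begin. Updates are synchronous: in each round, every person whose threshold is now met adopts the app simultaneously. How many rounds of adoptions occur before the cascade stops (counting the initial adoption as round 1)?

Round 1 — Dee, Lee adopt the app (initial).
Round 2 — checking thresholds:
  Ben: 1 of 4 neighbours < 3, not yet.
  Eli: 1 of 2 neighbours < 2, not yet.
  Jo: 1 of 2 neighbours ≥ 1, adopts the app.
Round 3 — no new adoptions; cascade stops.

2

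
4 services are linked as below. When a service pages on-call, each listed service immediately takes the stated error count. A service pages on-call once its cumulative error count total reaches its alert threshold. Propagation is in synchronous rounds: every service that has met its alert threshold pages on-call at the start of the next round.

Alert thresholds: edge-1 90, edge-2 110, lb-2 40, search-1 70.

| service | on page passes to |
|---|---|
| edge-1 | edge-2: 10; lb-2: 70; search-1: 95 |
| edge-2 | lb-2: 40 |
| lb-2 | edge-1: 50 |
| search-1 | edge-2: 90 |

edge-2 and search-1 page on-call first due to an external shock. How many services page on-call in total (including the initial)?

Round 1 — edge-2, search-1 page on-call (initial).
  lb-2: +40 → 40 ≥ 40
Round 2 — lb-2 pages on-call.
  edge-1: +50 → 50 < 90
No further pages.

3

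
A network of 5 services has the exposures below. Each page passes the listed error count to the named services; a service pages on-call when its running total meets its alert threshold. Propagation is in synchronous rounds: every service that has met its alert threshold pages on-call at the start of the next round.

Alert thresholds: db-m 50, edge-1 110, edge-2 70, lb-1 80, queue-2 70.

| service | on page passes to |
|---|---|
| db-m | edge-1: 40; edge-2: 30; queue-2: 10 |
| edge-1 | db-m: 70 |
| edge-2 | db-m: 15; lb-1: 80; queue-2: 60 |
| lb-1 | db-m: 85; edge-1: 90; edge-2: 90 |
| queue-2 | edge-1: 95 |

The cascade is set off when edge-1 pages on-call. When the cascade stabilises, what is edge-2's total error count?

Round 1 — edge-1 pages on-call (initial).
  db-m: +70 → 70 ≥ 50
Round 2 — db-m pages on-call.
  edge-2: +30 → 30 < 70
  queue-2: +10 → 10 < 70
No further pages.

30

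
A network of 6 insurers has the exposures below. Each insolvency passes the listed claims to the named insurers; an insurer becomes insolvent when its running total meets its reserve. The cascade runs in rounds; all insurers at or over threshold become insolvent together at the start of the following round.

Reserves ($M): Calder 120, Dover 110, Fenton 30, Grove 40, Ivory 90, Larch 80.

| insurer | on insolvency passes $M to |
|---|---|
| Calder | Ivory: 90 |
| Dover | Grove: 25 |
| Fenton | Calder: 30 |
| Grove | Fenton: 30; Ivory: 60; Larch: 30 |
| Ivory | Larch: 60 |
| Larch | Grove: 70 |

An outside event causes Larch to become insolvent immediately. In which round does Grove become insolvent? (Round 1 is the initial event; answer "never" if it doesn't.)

2

Round 1 — Larch becomes insolvent (initial).
  Grove: +70 → 70 ≥ 40
Round 2 — Grove becomes insolvent.
  Fenton: +30 → 30 ≥ 30
  Ivory: +60 → 60 < 90
Round 3 — Fenton becomes insolvent.
  Calder: +30 → 30 < 120
No further insolvencies.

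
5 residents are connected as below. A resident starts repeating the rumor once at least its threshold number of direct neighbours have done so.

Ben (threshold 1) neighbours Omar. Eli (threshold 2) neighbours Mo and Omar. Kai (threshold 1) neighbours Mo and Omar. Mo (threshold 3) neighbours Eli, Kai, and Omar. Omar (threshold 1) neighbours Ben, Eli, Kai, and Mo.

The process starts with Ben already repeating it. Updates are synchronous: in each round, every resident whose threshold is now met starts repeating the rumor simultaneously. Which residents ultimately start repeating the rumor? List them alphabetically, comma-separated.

Ben, Kai, Omar

Round 1 — Ben starts repeating the rumor (initial).
Round 2 — checking thresholds:
  Omar: 1 of 4 neighbours ≥ 1, starts repeating the rumor.
Round 3 — checking thresholds:
  Eli: 1 of 2 neighbours < 2, below threshold.
  Kai: 1 of 2 neighbours ≥ 1, starts repeating the rumor.
  Mo: 1 of 3 neighbours < 3, below threshold.
Round 4 — no new spreads; cascade stops.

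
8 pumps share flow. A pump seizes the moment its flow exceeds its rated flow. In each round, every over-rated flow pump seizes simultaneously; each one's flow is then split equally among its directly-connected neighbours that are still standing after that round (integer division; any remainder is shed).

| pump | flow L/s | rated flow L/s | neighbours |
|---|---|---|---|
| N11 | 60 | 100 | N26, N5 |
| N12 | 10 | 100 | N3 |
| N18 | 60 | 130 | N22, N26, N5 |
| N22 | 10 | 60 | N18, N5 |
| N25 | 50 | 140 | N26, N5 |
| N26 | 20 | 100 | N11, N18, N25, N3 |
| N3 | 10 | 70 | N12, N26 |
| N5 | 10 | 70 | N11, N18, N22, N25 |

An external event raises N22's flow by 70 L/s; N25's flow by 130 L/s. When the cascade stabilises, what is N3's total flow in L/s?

Round 1 — N22 at 80 > 60; N25 at 180 > 140. N22, N25 seize.
  N22 sheds 80 L/s to N18, N5: 40 each.
    N18: 60+40 = 100 ≤ 130
    N5: 10+40 = 50 ≤ 70
  N25 sheds 180 L/s to N26, N5: 90 each.
    N26: 20+90 = 110 > 100
    N5: 50+90 = 140 > 70
Round 2 — N26, N5 seize.
  N26 sheds 110 L/s to N11, N18, N3: 36 each (2 lost).
    N11: 60+36 = 96 ≤ 100
    N18: 100+36 = 136 > 130
    N3: 10+36 = 46 ≤ 70
  N5 sheds 140 L/s to N11, N18: 70 each.
    N11: 96+70 = 166 > 100
    N18: 136+70 = 206 > 130
Round 3 — N11, N18 seize.
  N11 sheds 166 L/s: no online neighbours, lost.
  N18 sheds 206 L/s: no online neighbours, lost.
No further seizures.

46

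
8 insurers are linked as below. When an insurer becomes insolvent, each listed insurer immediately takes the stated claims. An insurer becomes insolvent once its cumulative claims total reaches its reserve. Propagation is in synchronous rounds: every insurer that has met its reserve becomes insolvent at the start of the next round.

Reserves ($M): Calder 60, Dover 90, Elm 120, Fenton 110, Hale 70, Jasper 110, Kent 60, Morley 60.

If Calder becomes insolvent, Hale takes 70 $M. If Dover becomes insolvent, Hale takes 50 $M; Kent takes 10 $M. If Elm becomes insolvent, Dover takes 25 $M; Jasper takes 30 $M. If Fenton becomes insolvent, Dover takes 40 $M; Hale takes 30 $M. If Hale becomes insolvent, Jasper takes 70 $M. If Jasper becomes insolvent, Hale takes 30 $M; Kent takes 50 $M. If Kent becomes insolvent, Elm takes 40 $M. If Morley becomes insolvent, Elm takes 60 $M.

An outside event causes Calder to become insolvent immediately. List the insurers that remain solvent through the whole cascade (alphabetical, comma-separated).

Dover, Elm, Fenton, Jasper, Kent, Morley

Round 1 — Calder becomes insolvent (initial).
  Hale: +70 → 70 ≥ 70
Round 2 — Hale becomes insolvent.
  Jasper: +70 → 70 < 110
No further insolvencies.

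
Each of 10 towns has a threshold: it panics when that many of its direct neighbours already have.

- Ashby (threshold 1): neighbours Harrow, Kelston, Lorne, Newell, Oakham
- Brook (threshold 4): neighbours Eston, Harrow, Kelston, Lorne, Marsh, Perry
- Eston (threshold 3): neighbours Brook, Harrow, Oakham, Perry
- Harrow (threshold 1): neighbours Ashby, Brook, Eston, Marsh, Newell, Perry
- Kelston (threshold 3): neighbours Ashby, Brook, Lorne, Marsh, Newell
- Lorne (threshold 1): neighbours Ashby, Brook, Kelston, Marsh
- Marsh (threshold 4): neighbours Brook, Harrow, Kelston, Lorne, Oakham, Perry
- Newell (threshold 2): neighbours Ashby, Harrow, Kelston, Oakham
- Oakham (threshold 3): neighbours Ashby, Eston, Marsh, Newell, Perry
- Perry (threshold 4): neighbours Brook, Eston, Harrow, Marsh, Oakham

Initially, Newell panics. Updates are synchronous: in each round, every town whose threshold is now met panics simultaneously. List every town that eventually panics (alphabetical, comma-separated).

Round 1 — Newell panics (initial).
Round 2 — checking thresholds:
  Ashby: 1 of 5 neighbours ≥ 1, panics.
  Harrow: 1 of 6 neighbours ≥ 1, panics.
  Kelston: 1 of 5 neighbours < 3, holds.
  Oakham: 1 of 5 neighbours < 3, holds.
Round 3 — checking thresholds:
  Brook: 1 of 6 neighbours < 4, holds.
  Eston: 1 of 4 neighbours < 3, holds.
  Kelston: 2 of 5 neighbours < 3, holds.
  Lorne: 1 of 4 neighbours ≥ 1, panics.
  Marsh: 1 of 6 neighbours < 4, holds.
  Oakham: 2 of 5 neighbours < 3, holds.
  Perry: 1 of 5 neighbours < 4, holds.
Round 4 — checking thresholds:
  Brook: 2 of 6 neighbours < 4, holds.
  Eston: 1 of 4 neighbours < 3, holds.
  Kelston: 3 of 5 neighbours ≥ 3, panics.
  Marsh: 2 of 6 neighbours < 4, holds.
  Oakham: 2 of 5 neighbours < 3, holds.
  Perry: 1 of 5 neighbours < 4, holds.
Round 5 — no new panics; cascade stops.

Ashby, Harrow, Kelston, Lorne, Newell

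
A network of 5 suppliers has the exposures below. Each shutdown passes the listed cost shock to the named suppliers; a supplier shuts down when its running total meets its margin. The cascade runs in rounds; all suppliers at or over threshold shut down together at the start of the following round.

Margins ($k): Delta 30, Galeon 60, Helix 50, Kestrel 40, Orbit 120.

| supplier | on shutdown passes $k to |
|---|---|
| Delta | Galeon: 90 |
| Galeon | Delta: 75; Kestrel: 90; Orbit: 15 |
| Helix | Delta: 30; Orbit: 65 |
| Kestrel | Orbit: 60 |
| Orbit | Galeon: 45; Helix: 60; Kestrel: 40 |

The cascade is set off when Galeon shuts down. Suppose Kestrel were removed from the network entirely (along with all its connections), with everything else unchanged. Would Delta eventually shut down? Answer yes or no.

With Kestrel removed:
Round 1 — Galeon shuts down (initial).
  Delta: +75 → 75 ≥ 30
  Orbit: +15 → 15 < 120
Round 2 — Delta shuts down.
No further shutdowns.

yes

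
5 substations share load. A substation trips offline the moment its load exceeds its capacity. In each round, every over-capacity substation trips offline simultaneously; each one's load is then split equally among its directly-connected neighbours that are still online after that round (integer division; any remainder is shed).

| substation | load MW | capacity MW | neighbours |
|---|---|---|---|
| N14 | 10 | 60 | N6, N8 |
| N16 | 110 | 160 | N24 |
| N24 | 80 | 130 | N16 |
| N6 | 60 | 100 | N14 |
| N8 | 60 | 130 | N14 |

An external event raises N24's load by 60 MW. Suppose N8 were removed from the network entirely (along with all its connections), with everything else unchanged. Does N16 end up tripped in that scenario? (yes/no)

yes

With N8 removed:
Round 1 — N24 at 140 > 130. N24 trips offline.
  N24 sheds 140 MW to N16: 140 each.
    N16: 110+140 = 250 > 160
Round 2 — N16 trips offline.
  N16 sheds 250 MW: no online neighbours, lost.
No further trips.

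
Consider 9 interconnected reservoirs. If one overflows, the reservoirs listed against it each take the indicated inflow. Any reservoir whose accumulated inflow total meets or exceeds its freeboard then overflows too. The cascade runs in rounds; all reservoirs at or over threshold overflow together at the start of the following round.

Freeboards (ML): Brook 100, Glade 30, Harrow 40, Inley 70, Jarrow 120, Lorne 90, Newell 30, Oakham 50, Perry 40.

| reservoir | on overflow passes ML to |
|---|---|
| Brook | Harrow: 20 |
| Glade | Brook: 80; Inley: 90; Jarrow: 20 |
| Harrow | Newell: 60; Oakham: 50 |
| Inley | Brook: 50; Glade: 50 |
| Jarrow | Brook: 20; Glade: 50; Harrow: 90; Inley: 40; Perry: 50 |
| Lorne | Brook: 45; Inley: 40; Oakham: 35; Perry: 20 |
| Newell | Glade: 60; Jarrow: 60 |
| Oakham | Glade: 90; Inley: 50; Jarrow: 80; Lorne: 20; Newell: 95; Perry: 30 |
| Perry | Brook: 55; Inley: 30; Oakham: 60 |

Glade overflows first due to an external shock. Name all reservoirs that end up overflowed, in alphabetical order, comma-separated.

Brook, Glade, Inley

Round 1 — Glade overflows (initial).
  Brook: +80 → 80 < 100
  Inley: +90 → 90 ≥ 70
  Jarrow: +20 → 20 < 120
Round 2 — Inley overflows.
  Brook: +50 → 130 ≥ 100
Round 3 — Brook overflows.
  Harrow: +20 → 20 < 40
No further overflows.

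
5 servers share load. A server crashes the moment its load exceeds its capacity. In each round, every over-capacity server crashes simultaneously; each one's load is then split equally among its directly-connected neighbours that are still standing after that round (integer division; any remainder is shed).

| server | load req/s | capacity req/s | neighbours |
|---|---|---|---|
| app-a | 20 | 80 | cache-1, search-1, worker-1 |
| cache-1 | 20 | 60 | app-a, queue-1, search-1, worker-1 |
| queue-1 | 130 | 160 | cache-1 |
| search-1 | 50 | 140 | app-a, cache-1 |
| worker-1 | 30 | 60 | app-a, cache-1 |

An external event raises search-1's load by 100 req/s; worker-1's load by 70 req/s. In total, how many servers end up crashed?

Round 1 — search-1 at 150 > 140; worker-1 at 100 > 60. search-1, worker-1 crash.
  search-1 sheds 150 req/s to app-a, cache-1: 75 each.
    app-a: 20+75 = 95 > 80
    cache-1: 20+75 = 95 > 60
  worker-1 sheds 100 req/s to app-a, cache-1: 50 each.
    app-a: 95+50 = 145 > 80
    cache-1: 95+50 = 145 > 60
Round 2 — app-a, cache-1 crash.
  app-a sheds 145 req/s: no online neighbours, lost.
  cache-1 sheds 145 req/s to queue-1: 145 each.
    queue-1: 130+145 = 275 > 160
Round 3 — queue-1 crashes.
  queue-1 sheds 275 req/s: no online neighbours, lost.
No further crashes.

5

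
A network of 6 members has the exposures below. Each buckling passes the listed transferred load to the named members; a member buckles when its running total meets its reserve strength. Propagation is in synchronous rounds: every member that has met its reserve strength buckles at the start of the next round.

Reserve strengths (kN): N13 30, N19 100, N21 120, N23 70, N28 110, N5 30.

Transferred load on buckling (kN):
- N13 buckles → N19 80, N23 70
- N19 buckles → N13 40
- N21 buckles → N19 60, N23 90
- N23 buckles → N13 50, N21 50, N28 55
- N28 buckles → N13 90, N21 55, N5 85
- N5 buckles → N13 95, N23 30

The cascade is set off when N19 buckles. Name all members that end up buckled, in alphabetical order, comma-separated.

N13, N19, N23

Round 1 — N19 buckles (initial).
  N13: +40 → 40 ≥ 30
Round 2 — N13 buckles.
  N23: +70 → 70 ≥ 70
Round 3 — N23 buckles.
  N21: +50 → 50 < 120
  N28: +55 → 55 < 110
No further bucklings.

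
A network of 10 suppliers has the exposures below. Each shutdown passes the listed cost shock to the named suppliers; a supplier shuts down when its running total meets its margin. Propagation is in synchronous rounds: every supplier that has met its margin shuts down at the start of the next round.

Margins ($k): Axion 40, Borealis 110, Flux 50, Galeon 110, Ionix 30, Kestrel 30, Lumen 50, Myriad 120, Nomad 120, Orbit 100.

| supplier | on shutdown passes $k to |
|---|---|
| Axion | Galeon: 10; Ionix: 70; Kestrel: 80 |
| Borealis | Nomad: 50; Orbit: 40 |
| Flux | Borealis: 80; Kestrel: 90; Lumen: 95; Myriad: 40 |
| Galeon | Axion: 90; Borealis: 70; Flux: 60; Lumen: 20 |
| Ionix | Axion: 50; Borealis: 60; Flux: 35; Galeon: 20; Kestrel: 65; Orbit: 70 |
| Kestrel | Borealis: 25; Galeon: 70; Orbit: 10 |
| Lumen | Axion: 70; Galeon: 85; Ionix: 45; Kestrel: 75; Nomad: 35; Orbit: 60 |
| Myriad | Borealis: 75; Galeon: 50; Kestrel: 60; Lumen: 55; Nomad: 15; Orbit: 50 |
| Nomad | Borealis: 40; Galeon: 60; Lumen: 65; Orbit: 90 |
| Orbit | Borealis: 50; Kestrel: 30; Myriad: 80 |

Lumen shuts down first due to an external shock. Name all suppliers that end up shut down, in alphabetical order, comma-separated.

Round 1 — Lumen shuts down (initial).
  Axion: +70 → 70 ≥ 40
  Galeon: +85 → 85 < 110
  Ionix: +45 → 45 ≥ 30
  Kestrel: +75 → 75 ≥ 30
  Nomad: +35 → 35 < 120
  Orbit: +60 → 60 < 100
Round 2 — Axion, Ionix, Kestrel shut down.
  Borealis: +60+25 → 85 < 110
  Flux: +35 → 35 < 50
  Galeon: +10+20+70 → 185 ≥ 110
  Orbit: +70+10 → 140 ≥ 100
Round 3 — Galeon, Orbit shut down.
  Borealis: +70+50 → 205 ≥ 110
  Flux: +60 → 95 ≥ 50
  Myriad: +80 → 80 < 120
Round 4 — Borealis, Flux shut down.
  Myriad: +40 → 120 ≥ 120
  Nomad: +50 → 85 < 120
Round 5 — Myriad shuts down.
  Nomad: +15 → 100 < 120
No further shutdowns.

Axion, Borealis, Flux, Galeon, Ionix, Kestrel, Lumen, Myriad, Orbit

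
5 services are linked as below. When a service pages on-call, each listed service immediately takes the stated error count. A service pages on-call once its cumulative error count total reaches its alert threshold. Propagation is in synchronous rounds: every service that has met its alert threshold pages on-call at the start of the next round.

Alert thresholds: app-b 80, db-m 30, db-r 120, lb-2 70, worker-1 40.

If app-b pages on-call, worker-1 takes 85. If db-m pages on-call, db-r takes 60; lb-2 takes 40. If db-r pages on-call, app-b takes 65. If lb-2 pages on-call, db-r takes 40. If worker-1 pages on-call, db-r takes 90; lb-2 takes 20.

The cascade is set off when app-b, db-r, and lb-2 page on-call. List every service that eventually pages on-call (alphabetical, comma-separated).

app-b, db-r, lb-2, worker-1

Round 1 — app-b, db-r, lb-2 page on-call (initial).
  worker-1: +85 → 85 ≥ 40
Round 2 — worker-1 pages on-call.
No further pages.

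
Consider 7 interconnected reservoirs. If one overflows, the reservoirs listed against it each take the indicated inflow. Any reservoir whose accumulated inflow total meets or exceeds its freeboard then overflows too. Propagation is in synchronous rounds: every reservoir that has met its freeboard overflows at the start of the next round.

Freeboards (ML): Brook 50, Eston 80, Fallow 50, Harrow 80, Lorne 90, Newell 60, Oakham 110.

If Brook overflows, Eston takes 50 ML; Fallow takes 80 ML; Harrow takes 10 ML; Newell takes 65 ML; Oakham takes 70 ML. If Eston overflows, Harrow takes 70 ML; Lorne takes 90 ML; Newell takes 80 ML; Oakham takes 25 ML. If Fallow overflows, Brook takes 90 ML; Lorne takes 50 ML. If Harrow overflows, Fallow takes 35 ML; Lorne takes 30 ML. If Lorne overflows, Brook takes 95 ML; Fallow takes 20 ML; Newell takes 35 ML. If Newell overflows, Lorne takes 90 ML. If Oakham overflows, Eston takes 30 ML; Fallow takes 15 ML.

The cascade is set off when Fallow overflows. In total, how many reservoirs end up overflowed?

4

Round 1 — Fallow overflows (initial).
  Brook: +90 → 90 ≥ 50
  Lorne: +50 → 50 < 90
Round 2 — Brook overflows.
  Eston: +50 → 50 < 80
  Harrow: +10 → 10 < 80
  Newell: +65 → 65 ≥ 60
  Oakham: +70 → 70 < 110
Round 3 — Newell overflows.
  Lorne: +90 → 140 ≥ 90
Round 4 — Lorne overflows.
No further overflows.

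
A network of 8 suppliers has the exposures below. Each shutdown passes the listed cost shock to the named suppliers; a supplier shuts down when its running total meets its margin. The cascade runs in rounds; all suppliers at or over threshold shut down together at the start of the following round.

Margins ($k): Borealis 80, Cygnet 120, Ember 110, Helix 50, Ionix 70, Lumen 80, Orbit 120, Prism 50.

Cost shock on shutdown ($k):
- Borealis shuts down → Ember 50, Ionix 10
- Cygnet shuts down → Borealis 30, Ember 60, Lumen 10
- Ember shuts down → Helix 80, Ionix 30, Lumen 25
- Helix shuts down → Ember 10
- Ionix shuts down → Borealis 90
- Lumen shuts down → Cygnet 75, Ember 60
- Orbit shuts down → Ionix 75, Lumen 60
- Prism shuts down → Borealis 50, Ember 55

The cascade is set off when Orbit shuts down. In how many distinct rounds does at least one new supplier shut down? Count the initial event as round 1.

Round 1 — Orbit shuts down (initial).
  Ionix: +75 → 75 ≥ 70
  Lumen: +60 → 60 < 80
Round 2 — Ionix shuts down.
  Borealis: +90 → 90 ≥ 80
Round 3 — Borealis shuts down.
  Ember: +50 → 50 < 110
No further shutdowns.

3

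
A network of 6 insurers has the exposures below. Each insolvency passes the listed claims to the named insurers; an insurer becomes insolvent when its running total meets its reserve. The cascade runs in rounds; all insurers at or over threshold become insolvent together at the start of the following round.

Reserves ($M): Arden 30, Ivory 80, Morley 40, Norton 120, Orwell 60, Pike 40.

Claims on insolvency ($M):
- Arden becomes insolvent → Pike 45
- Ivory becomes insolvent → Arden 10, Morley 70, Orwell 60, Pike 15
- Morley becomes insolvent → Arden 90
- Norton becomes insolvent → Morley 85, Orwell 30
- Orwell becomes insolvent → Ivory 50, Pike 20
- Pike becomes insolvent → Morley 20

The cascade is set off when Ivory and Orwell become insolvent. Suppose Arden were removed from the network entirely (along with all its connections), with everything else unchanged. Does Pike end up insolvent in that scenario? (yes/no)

no

With Arden removed:
Round 1 — Ivory, Orwell become insolvent (initial).
  Morley: +70 → 70 ≥ 40
  Pike: +15+20 → 35 < 40
Round 2 — Morley becomes insolvent.
No further insolvencies.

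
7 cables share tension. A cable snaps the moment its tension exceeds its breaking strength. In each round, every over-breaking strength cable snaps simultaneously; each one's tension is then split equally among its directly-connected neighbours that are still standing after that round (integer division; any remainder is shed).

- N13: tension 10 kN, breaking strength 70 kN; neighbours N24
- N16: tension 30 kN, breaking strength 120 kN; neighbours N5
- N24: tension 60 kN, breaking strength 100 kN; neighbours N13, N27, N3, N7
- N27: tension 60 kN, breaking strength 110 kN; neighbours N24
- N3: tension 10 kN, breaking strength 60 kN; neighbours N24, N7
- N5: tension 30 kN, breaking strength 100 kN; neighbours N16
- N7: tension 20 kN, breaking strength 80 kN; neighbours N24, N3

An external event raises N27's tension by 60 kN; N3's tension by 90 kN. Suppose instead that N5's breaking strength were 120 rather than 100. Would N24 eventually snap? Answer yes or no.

With N5's breaking strength at 120:
Round 1 — N27 at 120 > 110; N3 at 100 > 60. N27, N3 snap.
  N27 sheds 120 kN to N24: 120 each.
    N24: 60+120 = 180 > 100
  N3 sheds 100 kN to N24, N7: 50 each.
    N24: 180+50 = 230 > 100
    N7: 20+50 = 70 ≤ 80
Round 2 — N24 snaps.
  N24 sheds 230 kN to N13, N7: 115 each.
    N13: 10+115 = 125 > 70
    N7: 70+115 = 185 > 80
Round 3 — N13, N7 snap.
  N13 sheds 125 kN: no online neighbours, lost.
  N7 sheds 185 kN: no online neighbours, lost.
No further breaks.

yes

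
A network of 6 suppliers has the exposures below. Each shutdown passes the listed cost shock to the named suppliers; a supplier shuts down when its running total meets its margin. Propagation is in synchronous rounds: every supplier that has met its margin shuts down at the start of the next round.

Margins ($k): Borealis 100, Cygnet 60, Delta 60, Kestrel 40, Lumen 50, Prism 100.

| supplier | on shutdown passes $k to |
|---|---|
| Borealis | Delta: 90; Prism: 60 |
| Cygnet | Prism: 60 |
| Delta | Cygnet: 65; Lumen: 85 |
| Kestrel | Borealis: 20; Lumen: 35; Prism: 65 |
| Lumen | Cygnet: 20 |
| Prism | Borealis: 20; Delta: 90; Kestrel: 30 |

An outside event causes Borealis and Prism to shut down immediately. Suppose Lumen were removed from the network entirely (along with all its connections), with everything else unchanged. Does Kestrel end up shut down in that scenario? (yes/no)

no

With Lumen removed:
Round 1 — Borealis, Prism shut down (initial).
  Delta: +90+90 → 180 ≥ 60
  Kestrel: +30 → 30 < 40
Round 2 — Delta shuts down.
  Cygnet: +65 → 65 ≥ 60
Round 3 — Cygnet shuts down.
No further shutdowns.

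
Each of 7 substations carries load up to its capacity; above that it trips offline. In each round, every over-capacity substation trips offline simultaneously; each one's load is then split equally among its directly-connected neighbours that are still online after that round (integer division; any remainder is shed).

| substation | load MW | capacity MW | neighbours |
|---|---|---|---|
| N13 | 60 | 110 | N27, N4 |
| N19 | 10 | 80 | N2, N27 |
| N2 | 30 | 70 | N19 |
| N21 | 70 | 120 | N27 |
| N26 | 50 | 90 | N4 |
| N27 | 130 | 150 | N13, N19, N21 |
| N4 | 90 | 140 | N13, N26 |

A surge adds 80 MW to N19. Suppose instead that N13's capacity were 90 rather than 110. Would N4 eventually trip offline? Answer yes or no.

With N13's capacity at 90:
Round 1 — N19 at 90 > 80. N19 trips offline.
  N19 sheds 90 MW to N2, N27: 45 each.
    N2: 30+45 = 75 > 70
    N27: 130+45 = 175 > 150
Round 2 — N2, N27 trip offline.
  N2 sheds 75 MW: no online neighbours, lost.
  N27 sheds 175 MW to N13, N21: 87 each (1 lost).
    N13: 60+87 = 147 > 90
    N21: 70+87 = 157 > 120
Round 3 — N13, N21 trip offline.
  N13 sheds 147 MW to N4: 147 each.
    N4: 90+147 = 237 > 140
  N21 sheds 157 MW: no online neighbours, lost.
Round 4 — N4 trips offline.
  N4 sheds 237 MW to N26: 237 each.
    N26: 50+237 = 287 > 90
Round 5 — N26 trips offline.
  N26 sheds 287 MW: no online neighbours, lost.
No further trips.

yes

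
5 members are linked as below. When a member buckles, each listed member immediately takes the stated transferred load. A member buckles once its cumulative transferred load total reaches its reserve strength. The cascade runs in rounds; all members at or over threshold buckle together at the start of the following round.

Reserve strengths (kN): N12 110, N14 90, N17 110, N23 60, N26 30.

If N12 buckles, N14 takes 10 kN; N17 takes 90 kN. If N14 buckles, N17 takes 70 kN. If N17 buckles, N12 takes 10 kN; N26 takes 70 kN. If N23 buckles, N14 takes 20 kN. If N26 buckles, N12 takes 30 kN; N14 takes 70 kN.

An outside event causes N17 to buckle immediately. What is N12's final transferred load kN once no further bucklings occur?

Round 1 — N17 buckles (initial).
  N12: +10 → 10 < 110
  N26: +70 → 70 ≥ 30
Round 2 — N26 buckles.
  N12: +30 → 40 < 110
  N14: +70 → 70 < 90
No further bucklings.

40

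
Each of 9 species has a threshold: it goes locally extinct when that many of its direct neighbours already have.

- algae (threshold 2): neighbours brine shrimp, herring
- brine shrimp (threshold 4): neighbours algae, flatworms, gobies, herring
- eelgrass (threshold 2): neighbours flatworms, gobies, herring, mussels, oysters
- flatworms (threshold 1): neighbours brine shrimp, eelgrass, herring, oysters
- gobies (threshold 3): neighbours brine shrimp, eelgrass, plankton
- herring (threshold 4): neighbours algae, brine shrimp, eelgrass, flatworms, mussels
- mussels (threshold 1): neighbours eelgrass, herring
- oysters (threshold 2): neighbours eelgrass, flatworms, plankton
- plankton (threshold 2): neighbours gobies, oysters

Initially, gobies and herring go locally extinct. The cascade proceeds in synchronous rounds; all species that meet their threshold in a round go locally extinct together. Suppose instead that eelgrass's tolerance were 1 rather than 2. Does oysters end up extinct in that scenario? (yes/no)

yes

With eelgrass's tolerance at 1:
Round 1 — gobies, herring go locally extinct (initial).
Round 2 — checking thresholds:
  algae: 1 of 2 neighbours < 2, holds.
  brine shrimp: 2 of 4 neighbours < 4, holds.
  eelgrass: 2 of 5 neighbours ≥ 1, goes locally extinct.
  flatworms: 1 of 4 neighbours ≥ 1, goes locally extinct.
  mussels: 1 of 2 neighbours ≥ 1, goes locally extinct.
  plankton: 1 of 2 neighbours < 2, holds.
Round 3 — checking thresholds:
  algae: 1 of 2 neighbours < 2, holds.
  brine shrimp: 3 of 4 neighbours < 4, holds.
  oysters: 2 of 3 neighbours ≥ 2, goes locally extinct.
  plankton: 1 of 2 neighbours < 2, holds.
Round 4 — checking thresholds:
  algae: 1 of 2 neighbours < 2, holds.
  brine shrimp: 3 of 4 neighbours < 4, holds.
  plankton: 2 of 2 neighbours ≥ 2, goes locally extinct.
Round 5 — no new extinctions; cascade stops.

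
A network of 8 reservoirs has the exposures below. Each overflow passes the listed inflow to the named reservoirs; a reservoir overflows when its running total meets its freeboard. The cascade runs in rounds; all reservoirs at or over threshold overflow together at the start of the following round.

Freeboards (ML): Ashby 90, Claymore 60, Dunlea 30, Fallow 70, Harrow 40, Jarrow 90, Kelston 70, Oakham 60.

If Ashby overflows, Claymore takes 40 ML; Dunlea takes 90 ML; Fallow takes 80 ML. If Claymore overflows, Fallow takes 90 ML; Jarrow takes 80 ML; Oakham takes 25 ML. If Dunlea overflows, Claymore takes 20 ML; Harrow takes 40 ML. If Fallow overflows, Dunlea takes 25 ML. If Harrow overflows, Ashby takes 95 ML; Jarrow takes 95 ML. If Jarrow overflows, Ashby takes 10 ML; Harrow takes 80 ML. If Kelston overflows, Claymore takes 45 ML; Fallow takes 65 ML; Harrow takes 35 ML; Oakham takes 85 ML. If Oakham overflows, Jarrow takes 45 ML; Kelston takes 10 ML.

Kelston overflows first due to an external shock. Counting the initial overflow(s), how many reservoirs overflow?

Round 1 — Kelston overflows (initial).
  Claymore: +45 → 45 < 60
  Fallow: +65 → 65 < 70
  Harrow: +35 → 35 < 40
  Oakham: +85 → 85 ≥ 60
Round 2 — Oakham overflows.
  Jarrow: +45 → 45 < 90
No further overflows.

2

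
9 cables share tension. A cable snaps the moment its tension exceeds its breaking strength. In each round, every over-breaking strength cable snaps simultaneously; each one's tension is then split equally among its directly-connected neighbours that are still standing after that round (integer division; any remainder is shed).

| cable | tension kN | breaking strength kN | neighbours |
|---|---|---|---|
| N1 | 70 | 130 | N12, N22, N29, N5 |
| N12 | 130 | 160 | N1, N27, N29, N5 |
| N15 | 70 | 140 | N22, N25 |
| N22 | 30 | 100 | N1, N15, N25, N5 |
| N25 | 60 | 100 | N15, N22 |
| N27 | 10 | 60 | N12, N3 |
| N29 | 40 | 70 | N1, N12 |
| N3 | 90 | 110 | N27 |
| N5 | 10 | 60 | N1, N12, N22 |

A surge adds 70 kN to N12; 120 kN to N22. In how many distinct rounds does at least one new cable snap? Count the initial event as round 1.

2

Round 1 — N12 at 200 > 160; N22 at 150 > 100. N12, N22 snap.
  N12 sheds 200 kN to N1, N27, N29, N5: 50 each.
    N1: 70+50 = 120 ≤ 130
    N27: 10+50 = 60 ≤ 60
    N29: 40+50 = 90 > 70
    N5: 10+50 = 60 ≤ 60
  N22 sheds 150 kN to N1, N15, N25, N5: 37 each (2 lost).
    N1: 120+37 = 157 > 130
    N15: 70+37 = 107 ≤ 140
    N25: 60+37 = 97 ≤ 100
    N5: 60+37 = 97 > 60
Round 2 — N1, N29, N5 snap.
  N1 sheds 157 kN: no online neighbours, lost.
  N29 sheds 90 kN: no online neighbours, lost.
  N5 sheds 97 kN: no online neighbours, lost.
No further breaks.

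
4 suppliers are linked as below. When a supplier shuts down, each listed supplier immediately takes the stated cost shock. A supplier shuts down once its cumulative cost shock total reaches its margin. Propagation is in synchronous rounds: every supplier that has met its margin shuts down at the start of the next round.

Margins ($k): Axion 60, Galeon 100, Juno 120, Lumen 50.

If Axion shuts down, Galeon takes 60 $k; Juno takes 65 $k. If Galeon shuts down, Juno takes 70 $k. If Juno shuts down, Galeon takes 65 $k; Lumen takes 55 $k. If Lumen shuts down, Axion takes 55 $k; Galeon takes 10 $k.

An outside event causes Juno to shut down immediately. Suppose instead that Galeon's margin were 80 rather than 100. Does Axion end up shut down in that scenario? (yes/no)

With Galeon's margin at 80:
Round 1 — Juno shuts down (initial).
  Galeon: +65 → 65 < 80
  Lumen: +55 → 55 ≥ 50
Round 2 — Lumen shuts down.
  Axion: +55 → 55 < 60
  Galeon: +10 → 75 < 80
No further shutdowns.

no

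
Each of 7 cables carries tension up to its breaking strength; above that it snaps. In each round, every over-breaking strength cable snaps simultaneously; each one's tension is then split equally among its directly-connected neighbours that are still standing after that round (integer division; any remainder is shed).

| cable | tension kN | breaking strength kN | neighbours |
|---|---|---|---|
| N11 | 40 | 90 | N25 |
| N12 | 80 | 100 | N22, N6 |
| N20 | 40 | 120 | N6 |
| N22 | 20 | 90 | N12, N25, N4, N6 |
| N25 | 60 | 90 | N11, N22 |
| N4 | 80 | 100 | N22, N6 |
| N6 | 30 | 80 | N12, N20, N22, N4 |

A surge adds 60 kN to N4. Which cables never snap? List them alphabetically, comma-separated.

Round 1 — N4 at 140 > 100. N4 snaps.
  N4 sheds 140 kN to N22, N6: 70 each.
    N22: 20+70 = 90 ≤ 90
    N6: 30+70 = 100 > 80
Round 2 — N6 snaps.
  N6 sheds 100 kN to N12, N20, N22: 33 each (1 lost).
    N12: 80+33 = 113 > 100
    N20: 40+33 = 73 ≤ 120
    N22: 90+33 = 123 > 90
Round 3 — N12, N22 snap.
  N12 sheds 113 kN: no online neighbours, lost.
  N22 sheds 123 kN to N25: 123 each.
    N25: 60+123 = 183 > 90
Round 4 — N25 snaps.
  N25 sheds 183 kN to N11: 183 each.
    N11: 40+183 = 223 > 90
Round 5 — N11 snaps.
  N11 sheds 223 kN: no online neighbours, lost.
No further breaks.

N20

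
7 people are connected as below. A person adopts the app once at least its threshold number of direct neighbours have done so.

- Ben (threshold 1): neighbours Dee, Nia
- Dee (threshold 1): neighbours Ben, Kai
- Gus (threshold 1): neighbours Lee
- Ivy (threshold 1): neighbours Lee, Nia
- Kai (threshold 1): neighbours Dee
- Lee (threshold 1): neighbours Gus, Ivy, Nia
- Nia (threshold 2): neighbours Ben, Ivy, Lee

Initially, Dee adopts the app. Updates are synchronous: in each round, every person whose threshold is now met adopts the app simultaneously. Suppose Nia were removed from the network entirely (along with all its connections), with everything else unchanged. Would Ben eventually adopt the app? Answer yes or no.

With Nia removed:
Round 1 — Dee adopts the app (initial).
Round 2 — checking thresholds:
  Ben: 1 of 1 neighbours ≥ 1, adopts the app.
  Kai: 1 of 1 neighbours ≥ 1, adopts the app.
Round 3 — no new adoptions; cascade stops.

yes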